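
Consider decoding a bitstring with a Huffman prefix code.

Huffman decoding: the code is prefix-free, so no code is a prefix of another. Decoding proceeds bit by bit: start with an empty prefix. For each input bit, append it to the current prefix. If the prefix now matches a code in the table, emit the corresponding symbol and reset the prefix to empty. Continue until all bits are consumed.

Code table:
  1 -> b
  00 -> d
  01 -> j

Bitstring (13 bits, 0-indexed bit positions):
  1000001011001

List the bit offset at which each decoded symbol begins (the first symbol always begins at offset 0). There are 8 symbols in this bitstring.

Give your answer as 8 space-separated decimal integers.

Answer: 0 1 3 5 7 9 10 12

Derivation:
Bit 0: prefix='1' -> emit 'b', reset
Bit 1: prefix='0' (no match yet)
Bit 2: prefix='00' -> emit 'd', reset
Bit 3: prefix='0' (no match yet)
Bit 4: prefix='00' -> emit 'd', reset
Bit 5: prefix='0' (no match yet)
Bit 6: prefix='01' -> emit 'j', reset
Bit 7: prefix='0' (no match yet)
Bit 8: prefix='01' -> emit 'j', reset
Bit 9: prefix='1' -> emit 'b', reset
Bit 10: prefix='0' (no match yet)
Bit 11: prefix='00' -> emit 'd', reset
Bit 12: prefix='1' -> emit 'b', reset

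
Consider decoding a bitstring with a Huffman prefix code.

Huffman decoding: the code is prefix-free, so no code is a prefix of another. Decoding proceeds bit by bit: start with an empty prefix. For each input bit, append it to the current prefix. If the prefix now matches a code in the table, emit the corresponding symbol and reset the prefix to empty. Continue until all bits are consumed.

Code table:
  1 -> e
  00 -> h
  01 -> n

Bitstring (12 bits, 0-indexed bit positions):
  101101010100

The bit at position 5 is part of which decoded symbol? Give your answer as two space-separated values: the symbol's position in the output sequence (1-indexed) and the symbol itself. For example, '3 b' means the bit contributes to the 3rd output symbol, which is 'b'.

Bit 0: prefix='1' -> emit 'e', reset
Bit 1: prefix='0' (no match yet)
Bit 2: prefix='01' -> emit 'n', reset
Bit 3: prefix='1' -> emit 'e', reset
Bit 4: prefix='0' (no match yet)
Bit 5: prefix='01' -> emit 'n', reset
Bit 6: prefix='0' (no match yet)
Bit 7: prefix='01' -> emit 'n', reset
Bit 8: prefix='0' (no match yet)
Bit 9: prefix='01' -> emit 'n', reset

Answer: 4 n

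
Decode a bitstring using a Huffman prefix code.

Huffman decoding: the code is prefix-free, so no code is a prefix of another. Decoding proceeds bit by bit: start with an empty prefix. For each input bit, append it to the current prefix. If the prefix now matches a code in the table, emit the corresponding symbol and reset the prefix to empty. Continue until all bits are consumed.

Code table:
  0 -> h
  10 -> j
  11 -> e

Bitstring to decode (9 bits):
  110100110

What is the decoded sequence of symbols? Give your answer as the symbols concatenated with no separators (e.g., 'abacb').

Bit 0: prefix='1' (no match yet)
Bit 1: prefix='11' -> emit 'e', reset
Bit 2: prefix='0' -> emit 'h', reset
Bit 3: prefix='1' (no match yet)
Bit 4: prefix='10' -> emit 'j', reset
Bit 5: prefix='0' -> emit 'h', reset
Bit 6: prefix='1' (no match yet)
Bit 7: prefix='11' -> emit 'e', reset
Bit 8: prefix='0' -> emit 'h', reset

Answer: ehjheh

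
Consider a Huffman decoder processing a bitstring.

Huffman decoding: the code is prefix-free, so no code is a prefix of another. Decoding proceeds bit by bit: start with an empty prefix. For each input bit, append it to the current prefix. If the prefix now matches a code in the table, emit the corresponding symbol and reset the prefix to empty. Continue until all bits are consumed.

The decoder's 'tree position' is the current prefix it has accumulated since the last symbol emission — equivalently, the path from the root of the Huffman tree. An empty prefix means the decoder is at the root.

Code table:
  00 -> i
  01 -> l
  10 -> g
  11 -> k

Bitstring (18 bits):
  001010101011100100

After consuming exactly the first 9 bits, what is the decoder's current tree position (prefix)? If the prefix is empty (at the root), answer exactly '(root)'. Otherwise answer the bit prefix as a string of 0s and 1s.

Answer: 1

Derivation:
Bit 0: prefix='0' (no match yet)
Bit 1: prefix='00' -> emit 'i', reset
Bit 2: prefix='1' (no match yet)
Bit 3: prefix='10' -> emit 'g', reset
Bit 4: prefix='1' (no match yet)
Bit 5: prefix='10' -> emit 'g', reset
Bit 6: prefix='1' (no match yet)
Bit 7: prefix='10' -> emit 'g', reset
Bit 8: prefix='1' (no match yet)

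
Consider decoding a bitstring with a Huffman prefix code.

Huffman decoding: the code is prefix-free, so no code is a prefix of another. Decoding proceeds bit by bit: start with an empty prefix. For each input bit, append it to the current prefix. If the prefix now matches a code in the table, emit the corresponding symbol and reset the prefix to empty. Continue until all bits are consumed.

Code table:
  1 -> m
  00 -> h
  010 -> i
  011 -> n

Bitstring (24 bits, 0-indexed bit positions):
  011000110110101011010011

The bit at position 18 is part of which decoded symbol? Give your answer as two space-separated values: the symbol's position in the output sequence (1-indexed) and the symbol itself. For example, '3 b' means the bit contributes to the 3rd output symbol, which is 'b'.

Bit 0: prefix='0' (no match yet)
Bit 1: prefix='01' (no match yet)
Bit 2: prefix='011' -> emit 'n', reset
Bit 3: prefix='0' (no match yet)
Bit 4: prefix='00' -> emit 'h', reset
Bit 5: prefix='0' (no match yet)
Bit 6: prefix='01' (no match yet)
Bit 7: prefix='011' -> emit 'n', reset
Bit 8: prefix='0' (no match yet)
Bit 9: prefix='01' (no match yet)
Bit 10: prefix='011' -> emit 'n', reset
Bit 11: prefix='0' (no match yet)
Bit 12: prefix='01' (no match yet)
Bit 13: prefix='010' -> emit 'i', reset
Bit 14: prefix='1' -> emit 'm', reset
Bit 15: prefix='0' (no match yet)
Bit 16: prefix='01' (no match yet)
Bit 17: prefix='011' -> emit 'n', reset
Bit 18: prefix='0' (no match yet)
Bit 19: prefix='01' (no match yet)
Bit 20: prefix='010' -> emit 'i', reset
Bit 21: prefix='0' (no match yet)
Bit 22: prefix='01' (no match yet)

Answer: 8 i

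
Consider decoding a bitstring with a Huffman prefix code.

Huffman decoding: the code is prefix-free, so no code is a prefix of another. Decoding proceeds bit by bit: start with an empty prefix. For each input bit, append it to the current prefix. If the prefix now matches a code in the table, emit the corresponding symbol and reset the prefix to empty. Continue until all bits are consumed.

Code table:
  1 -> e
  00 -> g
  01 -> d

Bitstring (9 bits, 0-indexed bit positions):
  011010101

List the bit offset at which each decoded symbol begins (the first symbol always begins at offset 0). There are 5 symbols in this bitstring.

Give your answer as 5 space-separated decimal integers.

Answer: 0 2 3 5 7

Derivation:
Bit 0: prefix='0' (no match yet)
Bit 1: prefix='01' -> emit 'd', reset
Bit 2: prefix='1' -> emit 'e', reset
Bit 3: prefix='0' (no match yet)
Bit 4: prefix='01' -> emit 'd', reset
Bit 5: prefix='0' (no match yet)
Bit 6: prefix='01' -> emit 'd', reset
Bit 7: prefix='0' (no match yet)
Bit 8: prefix='01' -> emit 'd', reset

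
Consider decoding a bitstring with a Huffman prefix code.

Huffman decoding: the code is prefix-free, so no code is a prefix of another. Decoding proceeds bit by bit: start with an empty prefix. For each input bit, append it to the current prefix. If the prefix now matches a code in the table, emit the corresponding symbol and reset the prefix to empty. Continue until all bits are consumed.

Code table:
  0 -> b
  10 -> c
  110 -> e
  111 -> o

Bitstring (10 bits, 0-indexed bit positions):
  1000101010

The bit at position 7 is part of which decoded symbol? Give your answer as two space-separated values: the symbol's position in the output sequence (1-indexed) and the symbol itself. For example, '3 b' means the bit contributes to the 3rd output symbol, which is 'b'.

Answer: 5 c

Derivation:
Bit 0: prefix='1' (no match yet)
Bit 1: prefix='10' -> emit 'c', reset
Bit 2: prefix='0' -> emit 'b', reset
Bit 3: prefix='0' -> emit 'b', reset
Bit 4: prefix='1' (no match yet)
Bit 5: prefix='10' -> emit 'c', reset
Bit 6: prefix='1' (no match yet)
Bit 7: prefix='10' -> emit 'c', reset
Bit 8: prefix='1' (no match yet)
Bit 9: prefix='10' -> emit 'c', reset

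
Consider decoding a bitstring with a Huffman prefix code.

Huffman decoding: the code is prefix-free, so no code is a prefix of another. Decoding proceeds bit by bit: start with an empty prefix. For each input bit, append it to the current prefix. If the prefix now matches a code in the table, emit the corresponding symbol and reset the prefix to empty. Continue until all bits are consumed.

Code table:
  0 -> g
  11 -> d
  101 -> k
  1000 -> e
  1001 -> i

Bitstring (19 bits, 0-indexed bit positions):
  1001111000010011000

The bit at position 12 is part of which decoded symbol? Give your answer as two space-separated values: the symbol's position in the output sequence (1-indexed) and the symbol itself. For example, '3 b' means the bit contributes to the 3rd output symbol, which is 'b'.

Answer: 5 i

Derivation:
Bit 0: prefix='1' (no match yet)
Bit 1: prefix='10' (no match yet)
Bit 2: prefix='100' (no match yet)
Bit 3: prefix='1001' -> emit 'i', reset
Bit 4: prefix='1' (no match yet)
Bit 5: prefix='11' -> emit 'd', reset
Bit 6: prefix='1' (no match yet)
Bit 7: prefix='10' (no match yet)
Bit 8: prefix='100' (no match yet)
Bit 9: prefix='1000' -> emit 'e', reset
Bit 10: prefix='0' -> emit 'g', reset
Bit 11: prefix='1' (no match yet)
Bit 12: prefix='10' (no match yet)
Bit 13: prefix='100' (no match yet)
Bit 14: prefix='1001' -> emit 'i', reset
Bit 15: prefix='1' (no match yet)
Bit 16: prefix='10' (no match yet)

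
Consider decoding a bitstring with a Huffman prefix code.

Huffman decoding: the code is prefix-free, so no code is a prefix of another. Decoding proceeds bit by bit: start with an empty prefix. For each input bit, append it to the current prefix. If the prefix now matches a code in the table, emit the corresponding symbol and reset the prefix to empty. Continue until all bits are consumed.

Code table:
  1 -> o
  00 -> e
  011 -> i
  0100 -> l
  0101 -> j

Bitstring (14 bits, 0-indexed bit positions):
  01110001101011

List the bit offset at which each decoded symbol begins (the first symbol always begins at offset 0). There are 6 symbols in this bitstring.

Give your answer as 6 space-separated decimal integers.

Bit 0: prefix='0' (no match yet)
Bit 1: prefix='01' (no match yet)
Bit 2: prefix='011' -> emit 'i', reset
Bit 3: prefix='1' -> emit 'o', reset
Bit 4: prefix='0' (no match yet)
Bit 5: prefix='00' -> emit 'e', reset
Bit 6: prefix='0' (no match yet)
Bit 7: prefix='01' (no match yet)
Bit 8: prefix='011' -> emit 'i', reset
Bit 9: prefix='0' (no match yet)
Bit 10: prefix='01' (no match yet)
Bit 11: prefix='010' (no match yet)
Bit 12: prefix='0101' -> emit 'j', reset
Bit 13: prefix='1' -> emit 'o', reset

Answer: 0 3 4 6 9 13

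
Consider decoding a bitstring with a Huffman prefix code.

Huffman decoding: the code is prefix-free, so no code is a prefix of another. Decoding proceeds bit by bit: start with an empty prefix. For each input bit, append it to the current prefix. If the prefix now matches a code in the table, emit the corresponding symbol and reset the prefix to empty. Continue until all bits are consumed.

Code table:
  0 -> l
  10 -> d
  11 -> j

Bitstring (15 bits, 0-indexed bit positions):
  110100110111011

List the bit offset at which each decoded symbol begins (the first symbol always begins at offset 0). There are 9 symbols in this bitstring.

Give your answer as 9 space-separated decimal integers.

Bit 0: prefix='1' (no match yet)
Bit 1: prefix='11' -> emit 'j', reset
Bit 2: prefix='0' -> emit 'l', reset
Bit 3: prefix='1' (no match yet)
Bit 4: prefix='10' -> emit 'd', reset
Bit 5: prefix='0' -> emit 'l', reset
Bit 6: prefix='1' (no match yet)
Bit 7: prefix='11' -> emit 'j', reset
Bit 8: prefix='0' -> emit 'l', reset
Bit 9: prefix='1' (no match yet)
Bit 10: prefix='11' -> emit 'j', reset
Bit 11: prefix='1' (no match yet)
Bit 12: prefix='10' -> emit 'd', reset
Bit 13: prefix='1' (no match yet)
Bit 14: prefix='11' -> emit 'j', reset

Answer: 0 2 3 5 6 8 9 11 13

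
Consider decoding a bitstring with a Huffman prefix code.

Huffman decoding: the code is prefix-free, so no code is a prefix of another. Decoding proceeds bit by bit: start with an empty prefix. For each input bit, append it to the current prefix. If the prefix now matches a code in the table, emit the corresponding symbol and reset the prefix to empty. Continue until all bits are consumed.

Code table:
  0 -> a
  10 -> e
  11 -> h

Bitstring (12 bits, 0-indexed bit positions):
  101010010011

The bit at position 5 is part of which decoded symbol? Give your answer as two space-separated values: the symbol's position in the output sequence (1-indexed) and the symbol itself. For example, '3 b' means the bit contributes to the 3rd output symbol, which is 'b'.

Bit 0: prefix='1' (no match yet)
Bit 1: prefix='10' -> emit 'e', reset
Bit 2: prefix='1' (no match yet)
Bit 3: prefix='10' -> emit 'e', reset
Bit 4: prefix='1' (no match yet)
Bit 5: prefix='10' -> emit 'e', reset
Bit 6: prefix='0' -> emit 'a', reset
Bit 7: prefix='1' (no match yet)
Bit 8: prefix='10' -> emit 'e', reset
Bit 9: prefix='0' -> emit 'a', reset

Answer: 3 e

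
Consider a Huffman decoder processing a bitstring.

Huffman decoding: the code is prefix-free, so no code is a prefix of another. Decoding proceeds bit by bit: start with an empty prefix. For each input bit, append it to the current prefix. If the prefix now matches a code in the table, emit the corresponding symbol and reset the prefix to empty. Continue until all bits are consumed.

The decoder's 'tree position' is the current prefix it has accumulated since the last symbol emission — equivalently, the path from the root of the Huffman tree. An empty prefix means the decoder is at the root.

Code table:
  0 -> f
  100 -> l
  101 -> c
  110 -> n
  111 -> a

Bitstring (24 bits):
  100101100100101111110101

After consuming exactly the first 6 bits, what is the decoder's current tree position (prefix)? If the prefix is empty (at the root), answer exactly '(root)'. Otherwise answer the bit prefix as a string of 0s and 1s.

Bit 0: prefix='1' (no match yet)
Bit 1: prefix='10' (no match yet)
Bit 2: prefix='100' -> emit 'l', reset
Bit 3: prefix='1' (no match yet)
Bit 4: prefix='10' (no match yet)
Bit 5: prefix='101' -> emit 'c', reset

Answer: (root)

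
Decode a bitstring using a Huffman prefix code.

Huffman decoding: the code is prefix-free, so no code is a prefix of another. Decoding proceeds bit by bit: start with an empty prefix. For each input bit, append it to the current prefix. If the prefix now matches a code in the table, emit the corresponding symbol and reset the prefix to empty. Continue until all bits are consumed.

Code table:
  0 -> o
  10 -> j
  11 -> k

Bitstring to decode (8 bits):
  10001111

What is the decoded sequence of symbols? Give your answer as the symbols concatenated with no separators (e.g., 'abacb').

Answer: jookk

Derivation:
Bit 0: prefix='1' (no match yet)
Bit 1: prefix='10' -> emit 'j', reset
Bit 2: prefix='0' -> emit 'o', reset
Bit 3: prefix='0' -> emit 'o', reset
Bit 4: prefix='1' (no match yet)
Bit 5: prefix='11' -> emit 'k', reset
Bit 6: prefix='1' (no match yet)
Bit 7: prefix='11' -> emit 'k', reset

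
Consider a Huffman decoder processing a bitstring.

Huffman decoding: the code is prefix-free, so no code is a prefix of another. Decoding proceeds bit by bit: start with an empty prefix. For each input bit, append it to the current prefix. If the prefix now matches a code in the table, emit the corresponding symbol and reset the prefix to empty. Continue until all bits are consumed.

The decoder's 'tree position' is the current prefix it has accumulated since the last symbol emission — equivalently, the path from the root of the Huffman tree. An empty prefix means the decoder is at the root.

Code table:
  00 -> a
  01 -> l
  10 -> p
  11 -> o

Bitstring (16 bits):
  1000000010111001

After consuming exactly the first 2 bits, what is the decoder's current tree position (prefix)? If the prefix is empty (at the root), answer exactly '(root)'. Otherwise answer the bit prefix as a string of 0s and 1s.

Bit 0: prefix='1' (no match yet)
Bit 1: prefix='10' -> emit 'p', reset

Answer: (root)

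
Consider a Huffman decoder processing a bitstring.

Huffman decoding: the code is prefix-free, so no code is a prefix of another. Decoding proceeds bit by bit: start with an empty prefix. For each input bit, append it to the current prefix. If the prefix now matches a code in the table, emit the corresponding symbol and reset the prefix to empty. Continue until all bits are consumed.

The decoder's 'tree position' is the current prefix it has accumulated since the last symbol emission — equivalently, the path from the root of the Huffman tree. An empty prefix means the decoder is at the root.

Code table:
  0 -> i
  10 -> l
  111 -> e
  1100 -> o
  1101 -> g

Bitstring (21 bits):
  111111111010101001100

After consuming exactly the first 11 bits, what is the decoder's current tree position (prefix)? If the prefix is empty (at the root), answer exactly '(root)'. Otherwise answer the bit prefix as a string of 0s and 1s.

Answer: 1

Derivation:
Bit 0: prefix='1' (no match yet)
Bit 1: prefix='11' (no match yet)
Bit 2: prefix='111' -> emit 'e', reset
Bit 3: prefix='1' (no match yet)
Bit 4: prefix='11' (no match yet)
Bit 5: prefix='111' -> emit 'e', reset
Bit 6: prefix='1' (no match yet)
Bit 7: prefix='11' (no match yet)
Bit 8: prefix='111' -> emit 'e', reset
Bit 9: prefix='0' -> emit 'i', reset
Bit 10: prefix='1' (no match yet)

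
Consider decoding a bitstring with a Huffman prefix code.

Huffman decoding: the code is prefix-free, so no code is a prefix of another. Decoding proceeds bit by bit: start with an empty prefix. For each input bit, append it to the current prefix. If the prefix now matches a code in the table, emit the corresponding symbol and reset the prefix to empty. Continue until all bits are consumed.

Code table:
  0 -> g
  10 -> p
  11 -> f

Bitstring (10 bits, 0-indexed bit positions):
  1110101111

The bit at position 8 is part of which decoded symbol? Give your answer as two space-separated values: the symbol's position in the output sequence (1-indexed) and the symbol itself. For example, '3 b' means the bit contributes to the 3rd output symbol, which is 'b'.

Bit 0: prefix='1' (no match yet)
Bit 1: prefix='11' -> emit 'f', reset
Bit 2: prefix='1' (no match yet)
Bit 3: prefix='10' -> emit 'p', reset
Bit 4: prefix='1' (no match yet)
Bit 5: prefix='10' -> emit 'p', reset
Bit 6: prefix='1' (no match yet)
Bit 7: prefix='11' -> emit 'f', reset
Bit 8: prefix='1' (no match yet)
Bit 9: prefix='11' -> emit 'f', reset

Answer: 5 f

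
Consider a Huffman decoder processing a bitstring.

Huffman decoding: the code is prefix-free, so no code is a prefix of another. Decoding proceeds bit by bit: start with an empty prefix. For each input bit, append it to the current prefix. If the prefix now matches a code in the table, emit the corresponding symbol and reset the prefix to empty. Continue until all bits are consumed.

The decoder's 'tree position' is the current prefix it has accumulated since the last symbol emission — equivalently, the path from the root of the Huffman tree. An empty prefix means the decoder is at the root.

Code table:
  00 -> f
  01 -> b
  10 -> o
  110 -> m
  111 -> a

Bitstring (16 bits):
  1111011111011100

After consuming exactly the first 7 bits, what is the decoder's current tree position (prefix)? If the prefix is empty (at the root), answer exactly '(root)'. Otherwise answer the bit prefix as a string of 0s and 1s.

Answer: 11

Derivation:
Bit 0: prefix='1' (no match yet)
Bit 1: prefix='11' (no match yet)
Bit 2: prefix='111' -> emit 'a', reset
Bit 3: prefix='1' (no match yet)
Bit 4: prefix='10' -> emit 'o', reset
Bit 5: prefix='1' (no match yet)
Bit 6: prefix='11' (no match yet)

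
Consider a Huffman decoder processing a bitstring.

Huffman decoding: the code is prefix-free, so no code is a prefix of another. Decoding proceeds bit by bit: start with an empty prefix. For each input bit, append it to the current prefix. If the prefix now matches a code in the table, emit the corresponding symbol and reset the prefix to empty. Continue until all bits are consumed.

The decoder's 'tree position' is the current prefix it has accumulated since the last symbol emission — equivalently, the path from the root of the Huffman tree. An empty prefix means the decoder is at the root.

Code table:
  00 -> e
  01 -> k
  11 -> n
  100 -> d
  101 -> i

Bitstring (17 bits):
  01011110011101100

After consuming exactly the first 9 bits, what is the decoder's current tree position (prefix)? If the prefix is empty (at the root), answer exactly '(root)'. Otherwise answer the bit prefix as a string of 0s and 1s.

Answer: (root)

Derivation:
Bit 0: prefix='0' (no match yet)
Bit 1: prefix='01' -> emit 'k', reset
Bit 2: prefix='0' (no match yet)
Bit 3: prefix='01' -> emit 'k', reset
Bit 4: prefix='1' (no match yet)
Bit 5: prefix='11' -> emit 'n', reset
Bit 6: prefix='1' (no match yet)
Bit 7: prefix='10' (no match yet)
Bit 8: prefix='100' -> emit 'd', reset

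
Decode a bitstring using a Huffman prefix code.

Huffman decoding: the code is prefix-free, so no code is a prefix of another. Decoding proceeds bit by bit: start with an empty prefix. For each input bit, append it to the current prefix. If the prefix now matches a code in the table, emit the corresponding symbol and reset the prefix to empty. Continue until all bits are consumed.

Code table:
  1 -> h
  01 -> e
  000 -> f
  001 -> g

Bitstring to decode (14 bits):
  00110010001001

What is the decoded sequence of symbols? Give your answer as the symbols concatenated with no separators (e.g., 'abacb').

Bit 0: prefix='0' (no match yet)
Bit 1: prefix='00' (no match yet)
Bit 2: prefix='001' -> emit 'g', reset
Bit 3: prefix='1' -> emit 'h', reset
Bit 4: prefix='0' (no match yet)
Bit 5: prefix='00' (no match yet)
Bit 6: prefix='001' -> emit 'g', reset
Bit 7: prefix='0' (no match yet)
Bit 8: prefix='00' (no match yet)
Bit 9: prefix='000' -> emit 'f', reset
Bit 10: prefix='1' -> emit 'h', reset
Bit 11: prefix='0' (no match yet)
Bit 12: prefix='00' (no match yet)
Bit 13: prefix='001' -> emit 'g', reset

Answer: ghgfhg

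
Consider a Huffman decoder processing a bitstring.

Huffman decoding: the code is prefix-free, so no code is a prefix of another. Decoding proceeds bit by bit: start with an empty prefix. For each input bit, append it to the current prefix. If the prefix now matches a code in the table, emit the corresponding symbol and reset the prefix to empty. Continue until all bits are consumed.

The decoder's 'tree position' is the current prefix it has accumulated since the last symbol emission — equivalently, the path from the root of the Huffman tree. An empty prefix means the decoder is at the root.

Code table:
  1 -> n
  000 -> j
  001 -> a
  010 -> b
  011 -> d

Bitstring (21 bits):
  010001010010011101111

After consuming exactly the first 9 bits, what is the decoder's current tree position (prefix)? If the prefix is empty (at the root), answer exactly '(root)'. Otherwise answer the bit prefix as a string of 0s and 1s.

Bit 0: prefix='0' (no match yet)
Bit 1: prefix='01' (no match yet)
Bit 2: prefix='010' -> emit 'b', reset
Bit 3: prefix='0' (no match yet)
Bit 4: prefix='00' (no match yet)
Bit 5: prefix='001' -> emit 'a', reset
Bit 6: prefix='0' (no match yet)
Bit 7: prefix='01' (no match yet)
Bit 8: prefix='010' -> emit 'b', reset

Answer: (root)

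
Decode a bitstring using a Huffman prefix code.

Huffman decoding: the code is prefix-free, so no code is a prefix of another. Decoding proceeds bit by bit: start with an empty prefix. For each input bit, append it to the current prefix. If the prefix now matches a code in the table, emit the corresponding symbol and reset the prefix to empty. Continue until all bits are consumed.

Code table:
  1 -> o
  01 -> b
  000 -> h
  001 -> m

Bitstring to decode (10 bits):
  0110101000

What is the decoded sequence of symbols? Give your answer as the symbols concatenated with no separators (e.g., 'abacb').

Answer: bobbh

Derivation:
Bit 0: prefix='0' (no match yet)
Bit 1: prefix='01' -> emit 'b', reset
Bit 2: prefix='1' -> emit 'o', reset
Bit 3: prefix='0' (no match yet)
Bit 4: prefix='01' -> emit 'b', reset
Bit 5: prefix='0' (no match yet)
Bit 6: prefix='01' -> emit 'b', reset
Bit 7: prefix='0' (no match yet)
Bit 8: prefix='00' (no match yet)
Bit 9: prefix='000' -> emit 'h', reset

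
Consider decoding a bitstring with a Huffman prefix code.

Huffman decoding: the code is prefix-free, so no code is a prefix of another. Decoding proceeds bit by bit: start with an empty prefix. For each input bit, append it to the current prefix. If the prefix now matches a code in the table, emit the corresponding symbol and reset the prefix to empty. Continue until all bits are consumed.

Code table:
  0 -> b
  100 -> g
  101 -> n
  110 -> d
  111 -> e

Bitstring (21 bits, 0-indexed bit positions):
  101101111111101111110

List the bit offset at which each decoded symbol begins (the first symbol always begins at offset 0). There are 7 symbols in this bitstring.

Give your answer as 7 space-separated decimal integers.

Bit 0: prefix='1' (no match yet)
Bit 1: prefix='10' (no match yet)
Bit 2: prefix='101' -> emit 'n', reset
Bit 3: prefix='1' (no match yet)
Bit 4: prefix='10' (no match yet)
Bit 5: prefix='101' -> emit 'n', reset
Bit 6: prefix='1' (no match yet)
Bit 7: prefix='11' (no match yet)
Bit 8: prefix='111' -> emit 'e', reset
Bit 9: prefix='1' (no match yet)
Bit 10: prefix='11' (no match yet)
Bit 11: prefix='111' -> emit 'e', reset
Bit 12: prefix='1' (no match yet)
Bit 13: prefix='10' (no match yet)
Bit 14: prefix='101' -> emit 'n', reset
Bit 15: prefix='1' (no match yet)
Bit 16: prefix='11' (no match yet)
Bit 17: prefix='111' -> emit 'e', reset
Bit 18: prefix='1' (no match yet)
Bit 19: prefix='11' (no match yet)
Bit 20: prefix='110' -> emit 'd', reset

Answer: 0 3 6 9 12 15 18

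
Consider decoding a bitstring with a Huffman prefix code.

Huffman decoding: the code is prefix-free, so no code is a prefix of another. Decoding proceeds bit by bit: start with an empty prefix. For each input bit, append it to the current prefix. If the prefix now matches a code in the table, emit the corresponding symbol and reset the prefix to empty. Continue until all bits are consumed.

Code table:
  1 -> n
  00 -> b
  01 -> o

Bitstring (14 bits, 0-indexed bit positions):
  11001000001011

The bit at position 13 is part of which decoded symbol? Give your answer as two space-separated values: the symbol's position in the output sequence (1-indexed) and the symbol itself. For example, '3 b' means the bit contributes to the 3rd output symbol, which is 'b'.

Bit 0: prefix='1' -> emit 'n', reset
Bit 1: prefix='1' -> emit 'n', reset
Bit 2: prefix='0' (no match yet)
Bit 3: prefix='00' -> emit 'b', reset
Bit 4: prefix='1' -> emit 'n', reset
Bit 5: prefix='0' (no match yet)
Bit 6: prefix='00' -> emit 'b', reset
Bit 7: prefix='0' (no match yet)
Bit 8: prefix='00' -> emit 'b', reset
Bit 9: prefix='0' (no match yet)
Bit 10: prefix='01' -> emit 'o', reset
Bit 11: prefix='0' (no match yet)
Bit 12: prefix='01' -> emit 'o', reset
Bit 13: prefix='1' -> emit 'n', reset

Answer: 9 n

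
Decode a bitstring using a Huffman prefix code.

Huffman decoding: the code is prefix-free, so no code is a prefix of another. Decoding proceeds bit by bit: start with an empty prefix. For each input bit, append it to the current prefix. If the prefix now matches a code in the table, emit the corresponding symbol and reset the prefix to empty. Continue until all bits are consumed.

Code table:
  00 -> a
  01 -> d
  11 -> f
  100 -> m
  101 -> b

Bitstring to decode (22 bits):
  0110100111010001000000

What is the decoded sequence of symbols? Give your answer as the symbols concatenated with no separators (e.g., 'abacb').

Answer: dbafbadaaa

Derivation:
Bit 0: prefix='0' (no match yet)
Bit 1: prefix='01' -> emit 'd', reset
Bit 2: prefix='1' (no match yet)
Bit 3: prefix='10' (no match yet)
Bit 4: prefix='101' -> emit 'b', reset
Bit 5: prefix='0' (no match yet)
Bit 6: prefix='00' -> emit 'a', reset
Bit 7: prefix='1' (no match yet)
Bit 8: prefix='11' -> emit 'f', reset
Bit 9: prefix='1' (no match yet)
Bit 10: prefix='10' (no match yet)
Bit 11: prefix='101' -> emit 'b', reset
Bit 12: prefix='0' (no match yet)
Bit 13: prefix='00' -> emit 'a', reset
Bit 14: prefix='0' (no match yet)
Bit 15: prefix='01' -> emit 'd', reset
Bit 16: prefix='0' (no match yet)
Bit 17: prefix='00' -> emit 'a', reset
Bit 18: prefix='0' (no match yet)
Bit 19: prefix='00' -> emit 'a', reset
Bit 20: prefix='0' (no match yet)
Bit 21: prefix='00' -> emit 'a', reset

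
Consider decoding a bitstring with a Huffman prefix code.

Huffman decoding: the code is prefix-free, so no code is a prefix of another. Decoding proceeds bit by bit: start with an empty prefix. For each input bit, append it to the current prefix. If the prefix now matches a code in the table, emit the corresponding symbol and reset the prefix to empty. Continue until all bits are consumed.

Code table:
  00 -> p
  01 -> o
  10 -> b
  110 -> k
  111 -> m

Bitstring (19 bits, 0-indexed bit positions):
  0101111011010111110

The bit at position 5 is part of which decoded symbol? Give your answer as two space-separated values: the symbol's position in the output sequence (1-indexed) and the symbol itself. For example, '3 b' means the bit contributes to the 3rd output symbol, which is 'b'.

Answer: 3 m

Derivation:
Bit 0: prefix='0' (no match yet)
Bit 1: prefix='01' -> emit 'o', reset
Bit 2: prefix='0' (no match yet)
Bit 3: prefix='01' -> emit 'o', reset
Bit 4: prefix='1' (no match yet)
Bit 5: prefix='11' (no match yet)
Bit 6: prefix='111' -> emit 'm', reset
Bit 7: prefix='0' (no match yet)
Bit 8: prefix='01' -> emit 'o', reset
Bit 9: prefix='1' (no match yet)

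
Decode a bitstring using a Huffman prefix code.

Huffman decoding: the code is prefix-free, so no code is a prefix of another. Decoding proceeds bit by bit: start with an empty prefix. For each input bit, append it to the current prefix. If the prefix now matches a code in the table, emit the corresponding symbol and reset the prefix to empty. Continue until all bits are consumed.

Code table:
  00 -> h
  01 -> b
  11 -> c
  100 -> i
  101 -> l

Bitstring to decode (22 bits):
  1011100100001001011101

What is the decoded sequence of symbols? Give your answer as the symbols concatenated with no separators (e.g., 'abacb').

Answer: lchihilcb

Derivation:
Bit 0: prefix='1' (no match yet)
Bit 1: prefix='10' (no match yet)
Bit 2: prefix='101' -> emit 'l', reset
Bit 3: prefix='1' (no match yet)
Bit 4: prefix='11' -> emit 'c', reset
Bit 5: prefix='0' (no match yet)
Bit 6: prefix='00' -> emit 'h', reset
Bit 7: prefix='1' (no match yet)
Bit 8: prefix='10' (no match yet)
Bit 9: prefix='100' -> emit 'i', reset
Bit 10: prefix='0' (no match yet)
Bit 11: prefix='00' -> emit 'h', reset
Bit 12: prefix='1' (no match yet)
Bit 13: prefix='10' (no match yet)
Bit 14: prefix='100' -> emit 'i', reset
Bit 15: prefix='1' (no match yet)
Bit 16: prefix='10' (no match yet)
Bit 17: prefix='101' -> emit 'l', reset
Bit 18: prefix='1' (no match yet)
Bit 19: prefix='11' -> emit 'c', reset
Bit 20: prefix='0' (no match yet)
Bit 21: prefix='01' -> emit 'b', reset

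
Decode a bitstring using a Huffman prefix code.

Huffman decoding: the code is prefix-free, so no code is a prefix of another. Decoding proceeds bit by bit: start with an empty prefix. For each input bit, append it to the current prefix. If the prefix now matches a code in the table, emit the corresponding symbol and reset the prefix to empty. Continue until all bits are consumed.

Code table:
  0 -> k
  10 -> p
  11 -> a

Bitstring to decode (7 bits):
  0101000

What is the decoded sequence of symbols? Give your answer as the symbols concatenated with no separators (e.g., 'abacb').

Bit 0: prefix='0' -> emit 'k', reset
Bit 1: prefix='1' (no match yet)
Bit 2: prefix='10' -> emit 'p', reset
Bit 3: prefix='1' (no match yet)
Bit 4: prefix='10' -> emit 'p', reset
Bit 5: prefix='0' -> emit 'k', reset
Bit 6: prefix='0' -> emit 'k', reset

Answer: kppkk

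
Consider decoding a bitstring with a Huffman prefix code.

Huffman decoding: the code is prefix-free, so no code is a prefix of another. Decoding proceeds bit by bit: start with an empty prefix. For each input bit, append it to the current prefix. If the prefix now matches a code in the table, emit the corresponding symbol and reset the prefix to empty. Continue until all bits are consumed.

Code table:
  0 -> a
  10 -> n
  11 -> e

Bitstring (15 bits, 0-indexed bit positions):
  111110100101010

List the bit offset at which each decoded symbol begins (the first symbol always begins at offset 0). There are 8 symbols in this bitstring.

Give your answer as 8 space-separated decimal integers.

Answer: 0 2 4 6 8 9 11 13

Derivation:
Bit 0: prefix='1' (no match yet)
Bit 1: prefix='11' -> emit 'e', reset
Bit 2: prefix='1' (no match yet)
Bit 3: prefix='11' -> emit 'e', reset
Bit 4: prefix='1' (no match yet)
Bit 5: prefix='10' -> emit 'n', reset
Bit 6: prefix='1' (no match yet)
Bit 7: prefix='10' -> emit 'n', reset
Bit 8: prefix='0' -> emit 'a', reset
Bit 9: prefix='1' (no match yet)
Bit 10: prefix='10' -> emit 'n', reset
Bit 11: prefix='1' (no match yet)
Bit 12: prefix='10' -> emit 'n', reset
Bit 13: prefix='1' (no match yet)
Bit 14: prefix='10' -> emit 'n', reset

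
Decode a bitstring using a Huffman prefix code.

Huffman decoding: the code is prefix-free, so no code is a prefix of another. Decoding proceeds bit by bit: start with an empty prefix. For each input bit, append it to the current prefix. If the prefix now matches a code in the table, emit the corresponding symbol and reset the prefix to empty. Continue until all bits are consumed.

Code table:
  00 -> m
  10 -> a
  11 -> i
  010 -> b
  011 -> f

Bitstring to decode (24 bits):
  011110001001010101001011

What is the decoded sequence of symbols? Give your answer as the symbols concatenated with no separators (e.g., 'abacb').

Answer: fimbbaaabi

Derivation:
Bit 0: prefix='0' (no match yet)
Bit 1: prefix='01' (no match yet)
Bit 2: prefix='011' -> emit 'f', reset
Bit 3: prefix='1' (no match yet)
Bit 4: prefix='11' -> emit 'i', reset
Bit 5: prefix='0' (no match yet)
Bit 6: prefix='00' -> emit 'm', reset
Bit 7: prefix='0' (no match yet)
Bit 8: prefix='01' (no match yet)
Bit 9: prefix='010' -> emit 'b', reset
Bit 10: prefix='0' (no match yet)
Bit 11: prefix='01' (no match yet)
Bit 12: prefix='010' -> emit 'b', reset
Bit 13: prefix='1' (no match yet)
Bit 14: prefix='10' -> emit 'a', reset
Bit 15: prefix='1' (no match yet)
Bit 16: prefix='10' -> emit 'a', reset
Bit 17: prefix='1' (no match yet)
Bit 18: prefix='10' -> emit 'a', reset
Bit 19: prefix='0' (no match yet)
Bit 20: prefix='01' (no match yet)
Bit 21: prefix='010' -> emit 'b', reset
Bit 22: prefix='1' (no match yet)
Bit 23: prefix='11' -> emit 'i', reset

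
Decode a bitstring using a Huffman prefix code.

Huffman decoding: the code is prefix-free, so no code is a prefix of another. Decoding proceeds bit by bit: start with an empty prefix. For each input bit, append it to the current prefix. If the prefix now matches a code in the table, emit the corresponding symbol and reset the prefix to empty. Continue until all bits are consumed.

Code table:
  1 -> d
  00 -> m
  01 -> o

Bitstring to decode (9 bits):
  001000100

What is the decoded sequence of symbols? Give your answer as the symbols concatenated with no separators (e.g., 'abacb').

Bit 0: prefix='0' (no match yet)
Bit 1: prefix='00' -> emit 'm', reset
Bit 2: prefix='1' -> emit 'd', reset
Bit 3: prefix='0' (no match yet)
Bit 4: prefix='00' -> emit 'm', reset
Bit 5: prefix='0' (no match yet)
Bit 6: prefix='01' -> emit 'o', reset
Bit 7: prefix='0' (no match yet)
Bit 8: prefix='00' -> emit 'm', reset

Answer: mdmom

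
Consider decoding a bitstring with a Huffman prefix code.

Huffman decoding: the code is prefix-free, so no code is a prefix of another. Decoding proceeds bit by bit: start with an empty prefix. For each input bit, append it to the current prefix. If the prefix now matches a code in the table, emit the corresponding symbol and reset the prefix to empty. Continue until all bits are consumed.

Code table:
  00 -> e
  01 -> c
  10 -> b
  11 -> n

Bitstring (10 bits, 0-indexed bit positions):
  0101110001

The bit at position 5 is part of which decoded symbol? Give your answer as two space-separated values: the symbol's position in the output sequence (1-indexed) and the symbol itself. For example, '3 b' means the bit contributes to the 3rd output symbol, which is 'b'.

Bit 0: prefix='0' (no match yet)
Bit 1: prefix='01' -> emit 'c', reset
Bit 2: prefix='0' (no match yet)
Bit 3: prefix='01' -> emit 'c', reset
Bit 4: prefix='1' (no match yet)
Bit 5: prefix='11' -> emit 'n', reset
Bit 6: prefix='0' (no match yet)
Bit 7: prefix='00' -> emit 'e', reset
Bit 8: prefix='0' (no match yet)
Bit 9: prefix='01' -> emit 'c', reset

Answer: 3 n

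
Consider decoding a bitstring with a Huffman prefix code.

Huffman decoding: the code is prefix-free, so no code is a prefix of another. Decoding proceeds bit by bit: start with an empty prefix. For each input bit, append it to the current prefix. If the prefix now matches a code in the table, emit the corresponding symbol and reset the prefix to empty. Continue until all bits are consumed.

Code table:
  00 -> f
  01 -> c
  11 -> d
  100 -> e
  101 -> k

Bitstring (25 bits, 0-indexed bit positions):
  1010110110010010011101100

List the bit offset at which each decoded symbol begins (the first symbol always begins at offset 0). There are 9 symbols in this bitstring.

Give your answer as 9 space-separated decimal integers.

Answer: 0 3 5 8 11 14 17 19 22

Derivation:
Bit 0: prefix='1' (no match yet)
Bit 1: prefix='10' (no match yet)
Bit 2: prefix='101' -> emit 'k', reset
Bit 3: prefix='0' (no match yet)
Bit 4: prefix='01' -> emit 'c', reset
Bit 5: prefix='1' (no match yet)
Bit 6: prefix='10' (no match yet)
Bit 7: prefix='101' -> emit 'k', reset
Bit 8: prefix='1' (no match yet)
Bit 9: prefix='10' (no match yet)
Bit 10: prefix='100' -> emit 'e', reset
Bit 11: prefix='1' (no match yet)
Bit 12: prefix='10' (no match yet)
Bit 13: prefix='100' -> emit 'e', reset
Bit 14: prefix='1' (no match yet)
Bit 15: prefix='10' (no match yet)
Bit 16: prefix='100' -> emit 'e', reset
Bit 17: prefix='1' (no match yet)
Bit 18: prefix='11' -> emit 'd', reset
Bit 19: prefix='1' (no match yet)
Bit 20: prefix='10' (no match yet)
Bit 21: prefix='101' -> emit 'k', reset
Bit 22: prefix='1' (no match yet)
Bit 23: prefix='10' (no match yet)
Bit 24: prefix='100' -> emit 'e', reset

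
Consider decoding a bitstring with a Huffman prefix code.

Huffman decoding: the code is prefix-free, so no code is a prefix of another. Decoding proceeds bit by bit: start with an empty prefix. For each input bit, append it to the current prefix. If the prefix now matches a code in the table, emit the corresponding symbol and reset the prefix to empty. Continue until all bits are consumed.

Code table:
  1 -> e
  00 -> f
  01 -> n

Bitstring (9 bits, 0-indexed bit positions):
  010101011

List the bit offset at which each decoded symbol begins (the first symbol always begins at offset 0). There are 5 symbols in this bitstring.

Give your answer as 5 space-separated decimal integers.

Bit 0: prefix='0' (no match yet)
Bit 1: prefix='01' -> emit 'n', reset
Bit 2: prefix='0' (no match yet)
Bit 3: prefix='01' -> emit 'n', reset
Bit 4: prefix='0' (no match yet)
Bit 5: prefix='01' -> emit 'n', reset
Bit 6: prefix='0' (no match yet)
Bit 7: prefix='01' -> emit 'n', reset
Bit 8: prefix='1' -> emit 'e', reset

Answer: 0 2 4 6 8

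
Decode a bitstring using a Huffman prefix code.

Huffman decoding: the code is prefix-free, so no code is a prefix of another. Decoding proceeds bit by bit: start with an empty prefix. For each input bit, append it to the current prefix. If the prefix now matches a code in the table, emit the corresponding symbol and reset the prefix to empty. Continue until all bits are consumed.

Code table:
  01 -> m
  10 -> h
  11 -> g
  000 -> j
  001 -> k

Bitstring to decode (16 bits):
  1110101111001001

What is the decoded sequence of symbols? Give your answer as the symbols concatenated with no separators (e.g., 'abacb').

Answer: ghhggkk

Derivation:
Bit 0: prefix='1' (no match yet)
Bit 1: prefix='11' -> emit 'g', reset
Bit 2: prefix='1' (no match yet)
Bit 3: prefix='10' -> emit 'h', reset
Bit 4: prefix='1' (no match yet)
Bit 5: prefix='10' -> emit 'h', reset
Bit 6: prefix='1' (no match yet)
Bit 7: prefix='11' -> emit 'g', reset
Bit 8: prefix='1' (no match yet)
Bit 9: prefix='11' -> emit 'g', reset
Bit 10: prefix='0' (no match yet)
Bit 11: prefix='00' (no match yet)
Bit 12: prefix='001' -> emit 'k', reset
Bit 13: prefix='0' (no match yet)
Bit 14: prefix='00' (no match yet)
Bit 15: prefix='001' -> emit 'k', reset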